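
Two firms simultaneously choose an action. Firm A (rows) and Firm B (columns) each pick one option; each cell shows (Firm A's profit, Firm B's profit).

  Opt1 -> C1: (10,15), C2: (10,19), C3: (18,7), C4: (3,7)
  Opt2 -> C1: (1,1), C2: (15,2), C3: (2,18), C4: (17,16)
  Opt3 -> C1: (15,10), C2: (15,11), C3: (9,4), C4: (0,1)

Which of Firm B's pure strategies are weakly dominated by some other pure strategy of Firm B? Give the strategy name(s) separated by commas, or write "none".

C1, C4

C1: dominated, since C2 does at least as well everywhere (Opt1: 19>15, Opt2: 2>1, Opt3: 11>10).
C2: no other strategy beats it everywhere (C1 at Opt1 (19>15); C3 at Opt1 (19>7); C4 at Opt1 (19>7)).
Nothing dominates C3: C1 at Opt2 (18>1); C2 at Opt2 (18>2); C4 at Opt2 (18>16).
C4: dominated, since C3 does at least as well everywhere (Opt1: 7=7, Opt2: 18>16, Opt3: 4>1).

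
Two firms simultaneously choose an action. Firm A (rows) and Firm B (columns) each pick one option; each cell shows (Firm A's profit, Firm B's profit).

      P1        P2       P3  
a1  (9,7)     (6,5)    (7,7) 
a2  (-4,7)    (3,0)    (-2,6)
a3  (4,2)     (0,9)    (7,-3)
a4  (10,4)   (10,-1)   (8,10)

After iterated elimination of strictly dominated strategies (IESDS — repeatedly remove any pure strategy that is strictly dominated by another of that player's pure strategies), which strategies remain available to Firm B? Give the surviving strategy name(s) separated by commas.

Row a1 is eliminated: a4 beats it against every remaining column (P1: 10>9, P2: 10>6, P3: 8>7).
Row a2 is eliminated: a4 beats it against every remaining column (P1: 10>-4, P2: 10>3, P3: 8>-2).
Firm A's strategy a3 is strictly dominated by a4 (P1: 10>4, P2: 10>0, P3: 8>7) and is removed.
For Firm B, P3 strictly dominates P1 on the remaining rows (a4: 10>4); eliminate P1.
Firm B's strategy P2 is strictly dominated by P3 (a4: 10>-1) and is removed.
Among the remaining strategies, none is strictly dominated by another pure strategy of the same player, so the elimination stops.
Surviving strategies — Firm A: {a4}; Firm B: {P3}.

P3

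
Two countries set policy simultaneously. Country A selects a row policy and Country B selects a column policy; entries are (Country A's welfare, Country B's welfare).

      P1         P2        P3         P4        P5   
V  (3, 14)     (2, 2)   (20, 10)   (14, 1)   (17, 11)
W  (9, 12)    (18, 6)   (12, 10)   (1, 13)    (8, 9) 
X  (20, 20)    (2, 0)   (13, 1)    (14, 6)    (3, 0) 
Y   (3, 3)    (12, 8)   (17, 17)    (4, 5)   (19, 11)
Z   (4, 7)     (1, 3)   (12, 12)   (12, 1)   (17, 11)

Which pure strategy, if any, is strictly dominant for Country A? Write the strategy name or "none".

none

V fails to dominate W at P1 (3<9).
W fails to dominate V at P3 (12<20).
X fails to dominate V at P2 (2=2).
Y fails to dominate V at P1 (3=3).
Z fails to dominate V at P2 (1<2).
No single strategy dominates all the others.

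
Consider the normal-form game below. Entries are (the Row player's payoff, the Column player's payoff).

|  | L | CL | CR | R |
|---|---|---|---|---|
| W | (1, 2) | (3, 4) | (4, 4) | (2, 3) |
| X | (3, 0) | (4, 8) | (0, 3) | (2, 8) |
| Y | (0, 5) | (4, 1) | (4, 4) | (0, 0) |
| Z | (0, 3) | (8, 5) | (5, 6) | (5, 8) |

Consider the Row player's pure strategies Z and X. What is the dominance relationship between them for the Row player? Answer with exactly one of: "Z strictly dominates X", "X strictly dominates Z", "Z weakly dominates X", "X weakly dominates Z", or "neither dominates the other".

neither dominates the other

Compare Z to X across each opponent action: L: 0<3, CL: 8>4, CR: 5>0, R: 5>2.
Z does better at CL, CR, R but worse at L; neither strategy dominates the other.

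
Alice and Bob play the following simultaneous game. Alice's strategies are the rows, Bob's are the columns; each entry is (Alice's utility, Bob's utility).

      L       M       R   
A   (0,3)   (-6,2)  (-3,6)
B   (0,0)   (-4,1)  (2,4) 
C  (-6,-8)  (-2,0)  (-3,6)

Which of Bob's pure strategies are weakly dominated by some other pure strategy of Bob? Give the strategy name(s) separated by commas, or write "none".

L is weakly dominated by R (A: 6>3, B: 4>0, C: 6>-8).
M: dominated, since R does at least as well everywhere (A: 6>2, B: 4>1, C: 6>0).
Nothing dominates R: L at A (6>3); M at A (6>2).

L, M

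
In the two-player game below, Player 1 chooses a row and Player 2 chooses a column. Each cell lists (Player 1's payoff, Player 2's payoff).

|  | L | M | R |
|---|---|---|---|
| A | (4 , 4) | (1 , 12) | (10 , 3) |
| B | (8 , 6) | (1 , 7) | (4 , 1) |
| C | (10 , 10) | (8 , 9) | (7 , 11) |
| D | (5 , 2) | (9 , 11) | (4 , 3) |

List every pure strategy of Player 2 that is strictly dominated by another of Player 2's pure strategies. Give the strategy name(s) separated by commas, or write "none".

none

Nothing dominates L: M at C (10>9); R at A (4>3).
M: no other strategy beats it everywhere (L at A (12>4); R at A (12>3)).
Nothing dominates R: L at C (11>10); M at C (11>9).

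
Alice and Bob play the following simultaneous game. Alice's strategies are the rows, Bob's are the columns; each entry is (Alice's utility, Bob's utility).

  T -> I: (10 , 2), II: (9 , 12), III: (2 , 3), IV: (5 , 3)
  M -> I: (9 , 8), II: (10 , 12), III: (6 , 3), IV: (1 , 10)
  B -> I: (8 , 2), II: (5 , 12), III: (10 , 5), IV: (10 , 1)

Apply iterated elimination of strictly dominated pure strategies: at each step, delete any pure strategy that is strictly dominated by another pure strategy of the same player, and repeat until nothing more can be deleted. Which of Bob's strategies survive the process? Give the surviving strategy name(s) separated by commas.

Column I is eliminated: II beats it against every remaining row (T: 12>2, M: 12>8, B: 12>2).
For Bob, II strictly dominates III on the remaining rows (T: 12>3, M: 12>3, B: 12>5); eliminate III.
For Bob, II strictly dominates IV on the remaining rows (T: 12>3, M: 12>10, B: 12>1); eliminate IV.
Row T is eliminated: M beats it against every remaining column (II: 10>9).
Row B is eliminated: M beats it against every remaining column (II: 10>5).
Among the remaining strategies, none is strictly dominated by another pure strategy of the same player, so the elimination stops.
Surviving strategies — Alice: {M}; Bob: {II}.

II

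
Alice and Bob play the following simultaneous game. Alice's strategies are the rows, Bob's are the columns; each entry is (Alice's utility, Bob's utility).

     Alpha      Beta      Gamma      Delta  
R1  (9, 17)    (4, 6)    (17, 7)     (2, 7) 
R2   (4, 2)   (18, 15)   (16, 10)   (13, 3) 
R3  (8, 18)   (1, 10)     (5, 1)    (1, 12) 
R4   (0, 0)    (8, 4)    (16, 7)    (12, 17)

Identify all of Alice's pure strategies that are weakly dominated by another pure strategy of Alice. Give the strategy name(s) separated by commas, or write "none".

R1: no other strategy beats it everywhere (R2 at Alpha (9>4); R3 at Alpha (9>8); R4 at Alpha (9>0)).
Nothing dominates R2: R1 at Beta (18>4); R3 at Beta (18>1); R4 at Alpha (4>0).
R3: dominated, since R1 does at least as well everywhere (Alpha: 9>8, Beta: 4>1, Gamma: 17>5, Delta: 2>1).
R4: dominated, since R2 does at least as well everywhere (Alpha: 4>0, Beta: 18>8, Gamma: 16=16, Delta: 13>12).

R3, R4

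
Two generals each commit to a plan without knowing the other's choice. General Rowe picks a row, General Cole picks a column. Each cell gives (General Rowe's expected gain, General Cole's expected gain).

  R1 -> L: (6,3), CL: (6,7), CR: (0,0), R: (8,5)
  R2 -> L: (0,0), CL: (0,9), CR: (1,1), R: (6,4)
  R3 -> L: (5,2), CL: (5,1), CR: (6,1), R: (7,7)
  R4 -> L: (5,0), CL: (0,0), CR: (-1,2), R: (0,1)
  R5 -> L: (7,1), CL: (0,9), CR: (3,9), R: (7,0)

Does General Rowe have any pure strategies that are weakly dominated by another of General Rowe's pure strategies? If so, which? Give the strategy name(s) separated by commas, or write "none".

Nothing dominates R1: R2 at L (6>0); R3 at L (6>5); R4 at L (6>5); R5 at CL (6>0).
R2: dominated, since R3 does at least as well everywhere (L: 5>0, CL: 5>0, CR: 6>1, R: 7>6).
R3: no other strategy beats it everywhere (R1 at CR (6>0); R2 at L (5>0); R4 at CL (5>0); R5 at CL (5>0)).
R4 is weakly dominated by R1 (L: 6>5, CL: 6>0, CR: 0>-1, R: 8>0).
Nothing dominates R5: R1 at L (7>6); R2 at L (7>0); R3 at L (7>5); R4 at L (7>5).

R2, R4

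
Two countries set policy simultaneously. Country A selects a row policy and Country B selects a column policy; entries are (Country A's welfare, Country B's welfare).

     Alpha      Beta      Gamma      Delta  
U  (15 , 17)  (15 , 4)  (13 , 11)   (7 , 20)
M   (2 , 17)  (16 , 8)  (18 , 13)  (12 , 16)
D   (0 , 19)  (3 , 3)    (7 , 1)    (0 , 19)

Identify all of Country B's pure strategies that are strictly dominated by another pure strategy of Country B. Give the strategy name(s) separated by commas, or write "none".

Alpha is not dominated — it holds its own against Beta at U (17>4); Gamma at U (17>11); Delta at M (17>16).
Beta is strictly dominated by Alpha (U: 17>4, M: 17>8, D: 19>3).
Alpha strictly dominates Gamma — U: 17>11, M: 17>13, D: 19>1.
Nothing dominates Delta: Alpha at U (20>17); Beta at U (20>4); Gamma at U (20>11).

Beta, Gamma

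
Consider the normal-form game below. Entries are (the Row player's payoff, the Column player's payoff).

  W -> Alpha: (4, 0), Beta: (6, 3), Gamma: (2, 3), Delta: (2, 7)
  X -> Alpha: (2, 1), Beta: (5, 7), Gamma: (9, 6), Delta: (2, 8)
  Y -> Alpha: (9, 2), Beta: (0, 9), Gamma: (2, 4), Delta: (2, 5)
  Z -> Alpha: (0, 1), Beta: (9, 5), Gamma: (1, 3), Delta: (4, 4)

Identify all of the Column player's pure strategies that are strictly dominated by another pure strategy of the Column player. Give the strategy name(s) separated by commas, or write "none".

Alpha, Gamma

Beta strictly dominates Alpha — W: 3>0, X: 7>1, Y: 9>2, Z: 5>1.
Beta is not dominated — it holds its own against Alpha at W (3>0); Gamma at W (3=3); Delta at Y (9>5).
Gamma: dominated, since Delta does at least as well everywhere (W: 7>3, X: 8>6, Y: 5>4, Z: 4>3).
Delta: no other strategy beats it everywhere (Alpha at W (7>0); Beta at W (7>3); Gamma at W (7>3)).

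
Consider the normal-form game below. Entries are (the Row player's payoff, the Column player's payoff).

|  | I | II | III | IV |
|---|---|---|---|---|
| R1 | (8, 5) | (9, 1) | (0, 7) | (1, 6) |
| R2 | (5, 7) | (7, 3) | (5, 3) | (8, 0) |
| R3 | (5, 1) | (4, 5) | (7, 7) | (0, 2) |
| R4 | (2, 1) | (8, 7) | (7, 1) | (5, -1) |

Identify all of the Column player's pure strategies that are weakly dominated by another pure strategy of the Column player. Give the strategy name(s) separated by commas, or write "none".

I is not dominated — it holds its own against II at R1 (5>1); III at R2 (7>3); IV at R2 (7>0).
II is not dominated — it holds its own against I at R3 (5>1); III at R4 (7>1); IV at R2 (3>0).
III is not dominated — it holds its own against I at R1 (7>5); II at R1 (7>1); IV at R1 (7>6).
IV is weakly dominated by III (R1: 7>6, R2: 3>0, R3: 7>2, R4: 1>-1).

IV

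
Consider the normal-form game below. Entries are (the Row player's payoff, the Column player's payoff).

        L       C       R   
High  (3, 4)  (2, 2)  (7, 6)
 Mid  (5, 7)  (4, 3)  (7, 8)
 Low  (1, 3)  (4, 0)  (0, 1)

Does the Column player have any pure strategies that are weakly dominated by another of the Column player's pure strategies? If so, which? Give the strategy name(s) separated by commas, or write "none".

C

L is not dominated — it holds its own against C at High (4>2); R at Low (3>1).
C: dominated, since L does at least as well everywhere (High: 4>2, Mid: 7>3, Low: 3>0).
R: no other strategy beats it everywhere (L at High (6>4); C at High (6>2)).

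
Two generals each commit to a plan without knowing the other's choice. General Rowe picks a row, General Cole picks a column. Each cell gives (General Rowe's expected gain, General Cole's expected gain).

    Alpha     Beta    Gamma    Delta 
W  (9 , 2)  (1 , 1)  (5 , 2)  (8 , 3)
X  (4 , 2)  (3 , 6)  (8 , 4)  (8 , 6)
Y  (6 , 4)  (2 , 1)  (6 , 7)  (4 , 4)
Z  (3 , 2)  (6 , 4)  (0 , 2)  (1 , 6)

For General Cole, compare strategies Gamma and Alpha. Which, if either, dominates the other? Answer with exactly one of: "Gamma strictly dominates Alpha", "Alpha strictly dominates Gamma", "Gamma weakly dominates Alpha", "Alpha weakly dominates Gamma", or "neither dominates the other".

Gamma's payoffs vs Alpha's, by General Rowe's action — W: 2=2, X: 4>2, Y: 7>4, Z: 2=2.
Gamma is at least as good everywhere and strictly better somewhere (tied only at W, Z), so Gamma weakly but not strictly dominates Alpha.

Gamma weakly dominates Alpha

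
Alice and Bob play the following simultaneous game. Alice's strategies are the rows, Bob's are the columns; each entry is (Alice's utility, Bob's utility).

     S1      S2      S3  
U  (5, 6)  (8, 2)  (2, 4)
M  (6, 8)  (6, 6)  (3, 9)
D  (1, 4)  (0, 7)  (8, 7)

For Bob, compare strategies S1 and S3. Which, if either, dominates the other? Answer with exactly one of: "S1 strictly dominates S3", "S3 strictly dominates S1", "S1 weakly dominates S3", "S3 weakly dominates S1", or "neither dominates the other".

Compare S1 to S3 across each opponent action: U: 6>4, M: 8<9, D: 4<7.
S1 does better at U but worse at M, D; neither strategy dominates the other.

neither dominates the other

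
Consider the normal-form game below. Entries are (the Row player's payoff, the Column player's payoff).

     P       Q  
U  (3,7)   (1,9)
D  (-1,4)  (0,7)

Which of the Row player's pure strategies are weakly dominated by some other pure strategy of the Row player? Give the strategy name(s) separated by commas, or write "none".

U is not dominated — it holds its own against D at P (3>-1).
D is weakly dominated by U (P: 3>-1, Q: 1>0).

D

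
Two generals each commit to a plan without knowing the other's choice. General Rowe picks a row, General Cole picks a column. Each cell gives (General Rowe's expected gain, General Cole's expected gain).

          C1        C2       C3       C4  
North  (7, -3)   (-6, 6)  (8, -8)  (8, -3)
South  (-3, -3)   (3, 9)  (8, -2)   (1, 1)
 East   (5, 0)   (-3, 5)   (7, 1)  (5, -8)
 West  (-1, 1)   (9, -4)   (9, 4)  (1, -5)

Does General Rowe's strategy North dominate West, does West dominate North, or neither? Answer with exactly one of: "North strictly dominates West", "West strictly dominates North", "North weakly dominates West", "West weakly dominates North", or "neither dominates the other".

neither dominates the other

Compare North to West across every action of General Cole: C1: 7>-1, C2: -6<9, C3: 8<9, C4: 8>1.
North does better at C1, C4 but worse at C2, C3; neither strategy dominates the other.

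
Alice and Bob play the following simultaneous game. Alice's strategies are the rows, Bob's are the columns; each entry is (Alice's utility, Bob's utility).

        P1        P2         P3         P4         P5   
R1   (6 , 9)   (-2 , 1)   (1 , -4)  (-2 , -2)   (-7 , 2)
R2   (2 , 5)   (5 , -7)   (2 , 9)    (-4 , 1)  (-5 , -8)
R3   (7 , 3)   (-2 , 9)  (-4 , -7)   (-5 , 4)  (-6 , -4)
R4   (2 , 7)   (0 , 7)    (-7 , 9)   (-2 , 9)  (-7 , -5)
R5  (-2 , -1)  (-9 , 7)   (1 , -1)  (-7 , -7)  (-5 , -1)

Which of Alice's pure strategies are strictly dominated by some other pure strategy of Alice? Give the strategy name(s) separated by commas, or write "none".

none

R1: no other strategy beats it everywhere (R2 at P1 (6>2); R3 at P2 (-2=-2); R4 at P1 (6>2); R5 at P1 (6>-2)).
R2: no other strategy beats it everywhere (R1 at P2 (5>-2); R3 at P2 (5>-2); R4 at P1 (2=2); R5 at P1 (2>-2)).
R3: no other strategy beats it everywhere (R1 at P1 (7>6); R2 at P1 (7>2); R4 at P1 (7>2); R5 at P1 (7>-2)).
R4 is not dominated — it holds its own against R1 at P2 (0>-2); R2 at P1 (2=2); R3 at P2 (0>-2); R5 at P1 (2>-2).
R5 is not dominated — it holds its own against R1 at P3 (1=1); R2 at P5 (-5=-5); R3 at P3 (1>-4); R4 at P3 (1>-7).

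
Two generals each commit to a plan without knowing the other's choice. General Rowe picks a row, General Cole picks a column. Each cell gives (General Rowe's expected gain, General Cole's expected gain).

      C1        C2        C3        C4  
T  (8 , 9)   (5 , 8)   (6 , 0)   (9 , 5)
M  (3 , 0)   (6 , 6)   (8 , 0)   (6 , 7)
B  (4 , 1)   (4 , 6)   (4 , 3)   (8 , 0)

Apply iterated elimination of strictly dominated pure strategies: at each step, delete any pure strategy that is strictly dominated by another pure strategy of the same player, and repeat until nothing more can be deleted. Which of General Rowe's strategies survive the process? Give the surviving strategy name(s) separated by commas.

For General Rowe, T strictly dominates B on the remaining columns (C1: 8>4, C2: 5>4, C3: 6>4, C4: 9>8); eliminate B.
For General Cole, C2 strictly dominates C3 on the remaining rows (T: 8>0, M: 6>0); eliminate C3.
Among the remaining strategies, none is strictly dominated by another pure strategy of the same player, so the elimination stops.
Surviving strategies — General Rowe: {T, M}; General Cole: {C1, C2, C4}.

T, M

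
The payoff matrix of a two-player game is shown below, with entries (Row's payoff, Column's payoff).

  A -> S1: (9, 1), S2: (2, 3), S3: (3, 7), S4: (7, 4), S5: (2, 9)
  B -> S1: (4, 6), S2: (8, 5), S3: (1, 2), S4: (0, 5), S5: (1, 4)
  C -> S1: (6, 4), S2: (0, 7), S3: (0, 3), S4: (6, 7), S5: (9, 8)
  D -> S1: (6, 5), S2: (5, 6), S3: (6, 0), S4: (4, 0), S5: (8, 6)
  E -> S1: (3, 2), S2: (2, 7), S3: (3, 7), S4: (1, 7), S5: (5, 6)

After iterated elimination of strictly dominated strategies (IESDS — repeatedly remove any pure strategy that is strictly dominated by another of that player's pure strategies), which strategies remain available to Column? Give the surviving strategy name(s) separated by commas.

For Row, D strictly dominates E on the remaining columns (S1: 6>3, S2: 5>2, S3: 6>3, S4: 4>1, S5: 8>5); eliminate E.
Column S3 is eliminated: S5 beats it against every remaining row (A: 9>7, B: 4>2, C: 8>3, D: 6>0).
Among the remaining strategies, none is strictly dominated by another pure strategy of the same player, so the elimination stops.
Surviving strategies — Row: {A, B, C, D}; Column: {S1, S2, S4, S5}.

S1, S2, S4, S5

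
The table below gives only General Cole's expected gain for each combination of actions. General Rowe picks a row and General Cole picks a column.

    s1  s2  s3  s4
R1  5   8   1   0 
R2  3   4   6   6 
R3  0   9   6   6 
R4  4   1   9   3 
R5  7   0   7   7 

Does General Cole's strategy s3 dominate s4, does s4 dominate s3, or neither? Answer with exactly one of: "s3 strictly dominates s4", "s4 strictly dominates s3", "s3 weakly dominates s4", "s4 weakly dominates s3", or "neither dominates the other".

s3 weakly dominates s4

Compare s3 to s4 across every action of General Rowe: R1: 1>0, R2: 6=6, R3: 6=6, R4: 9>3, R5: 7=7.
s3 is at least as good everywhere and strictly better somewhere (tied only at R2, R3, R5), so s3 weakly but not strictly dominates s4.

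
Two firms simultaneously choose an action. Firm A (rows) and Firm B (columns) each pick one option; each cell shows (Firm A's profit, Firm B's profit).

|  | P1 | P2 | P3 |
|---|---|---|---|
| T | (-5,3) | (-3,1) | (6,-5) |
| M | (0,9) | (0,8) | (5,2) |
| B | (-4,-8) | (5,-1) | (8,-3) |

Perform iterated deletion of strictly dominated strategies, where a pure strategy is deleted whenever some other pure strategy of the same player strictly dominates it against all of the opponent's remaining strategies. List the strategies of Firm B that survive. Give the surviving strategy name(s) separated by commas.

P1, P2

Row T is eliminated: B beats it against every remaining column (P1: -4>-5, P2: 5>-3, P3: 8>6).
For Firm B, P2 strictly dominates P3 on the remaining rows (M: 8>2, B: -1>-3); eliminate P3.
Among the remaining strategies, none is strictly dominated by another pure strategy of the same player, so the elimination stops.
Surviving strategies — Firm A: {M, B}; Firm B: {P1, P2}.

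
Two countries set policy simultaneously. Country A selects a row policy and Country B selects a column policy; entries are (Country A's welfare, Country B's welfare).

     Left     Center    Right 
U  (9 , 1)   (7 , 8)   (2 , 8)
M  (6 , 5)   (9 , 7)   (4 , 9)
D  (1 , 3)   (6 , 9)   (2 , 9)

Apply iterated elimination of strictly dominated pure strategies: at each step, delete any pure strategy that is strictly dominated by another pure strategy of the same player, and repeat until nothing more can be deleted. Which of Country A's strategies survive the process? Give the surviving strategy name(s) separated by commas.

M

Row D is eliminated: M beats it against every remaining column (Left: 6>1, Center: 9>6, Right: 4>2).
Column Left is eliminated: Center beats it against every remaining row (U: 8>1, M: 7>5).
For Country A, M strictly dominates U on the remaining columns (Center: 9>7, Right: 4>2); eliminate U.
Country B's strategy Center is strictly dominated by Right (M: 9>7) and is removed.
Among the remaining strategies, none is strictly dominated by another pure strategy of the same player, so the elimination stops.
Surviving strategies — Country A: {M}; Country B: {Right}.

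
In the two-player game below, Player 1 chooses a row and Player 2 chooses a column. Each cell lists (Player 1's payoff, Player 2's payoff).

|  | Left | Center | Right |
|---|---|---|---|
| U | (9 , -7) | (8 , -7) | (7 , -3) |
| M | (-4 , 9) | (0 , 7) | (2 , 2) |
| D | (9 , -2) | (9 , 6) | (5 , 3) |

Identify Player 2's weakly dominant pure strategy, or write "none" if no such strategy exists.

Left fails to dominate Center at D (-2<6).
Center fails to dominate Left at M (7<9).
Right fails to dominate Left at M (2<9).
No single strategy dominates all the others.

none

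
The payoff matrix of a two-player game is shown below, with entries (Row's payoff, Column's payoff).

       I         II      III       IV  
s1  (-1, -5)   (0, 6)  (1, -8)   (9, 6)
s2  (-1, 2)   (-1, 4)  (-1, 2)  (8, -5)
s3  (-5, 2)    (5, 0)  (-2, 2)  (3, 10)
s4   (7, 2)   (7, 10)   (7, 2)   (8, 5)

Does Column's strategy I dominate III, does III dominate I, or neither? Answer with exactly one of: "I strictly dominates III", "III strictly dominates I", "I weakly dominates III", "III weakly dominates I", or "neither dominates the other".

I weakly dominates III

I's payoffs vs III's, by Row's action — s1: -5>-8, s2: 2=2, s3: 2=2, s4: 2=2.
I is at least as good everywhere and strictly better somewhere (tied only at s2, s3, s4), so I weakly but not strictly dominates III.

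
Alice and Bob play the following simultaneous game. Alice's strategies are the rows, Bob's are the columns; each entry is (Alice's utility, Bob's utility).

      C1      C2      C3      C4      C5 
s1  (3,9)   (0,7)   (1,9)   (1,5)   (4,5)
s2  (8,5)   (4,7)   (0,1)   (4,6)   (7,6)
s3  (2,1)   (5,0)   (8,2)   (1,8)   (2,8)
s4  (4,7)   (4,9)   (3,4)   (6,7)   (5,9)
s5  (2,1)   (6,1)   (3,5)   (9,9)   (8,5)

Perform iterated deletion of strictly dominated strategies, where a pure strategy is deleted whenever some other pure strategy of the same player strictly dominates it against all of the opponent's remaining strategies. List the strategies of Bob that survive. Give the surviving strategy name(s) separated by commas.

C4

For Alice, s4 strictly dominates s1 on the remaining columns (C1: 4>3, C2: 4>0, C3: 3>1, C4: 6>1, C5: 5>4); eliminate s1.
Column C1 is eliminated: C5 beats it against every remaining row (s2: 6>5, s3: 8>1, s4: 9>7, s5: 5>1).
For Alice, s5 strictly dominates s2 on the remaining columns (C2: 6>4, C3: 3>0, C4: 9>4, C5: 8>7); eliminate s2.
Column C3 is eliminated: C4 beats it against every remaining row (s3: 8>2, s4: 7>4, s5: 9>5).
Row s3 is eliminated: s5 beats it against every remaining column (C2: 6>5, C4: 9>1, C5: 8>2).
For Alice, s5 strictly dominates s4 on the remaining columns (C2: 6>4, C4: 9>6, C5: 8>5); eliminate s4.
Column C2 is eliminated: C4 beats it against every remaining row (s5: 9>1).
Column C5 is eliminated: C4 beats it against every remaining row (s5: 9>5).
Among the remaining strategies, none is strictly dominated by another pure strategy of the same player, so the elimination stops.
Surviving strategies — Alice: {s5}; Bob: {C4}.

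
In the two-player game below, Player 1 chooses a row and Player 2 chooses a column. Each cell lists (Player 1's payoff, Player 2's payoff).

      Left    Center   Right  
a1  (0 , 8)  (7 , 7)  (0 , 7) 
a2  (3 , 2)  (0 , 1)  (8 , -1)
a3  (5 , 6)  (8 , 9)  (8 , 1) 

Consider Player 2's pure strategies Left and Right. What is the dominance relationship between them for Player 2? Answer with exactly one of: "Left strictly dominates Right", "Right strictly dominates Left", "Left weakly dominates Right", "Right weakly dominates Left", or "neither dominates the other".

Left strictly dominates Right

Compare Left to Right across each choice by Player 1: a1: 8>7, a2: 2>-1, a3: 6>1.
Left gives a strictly higher payoff against each choice by Player 1, so Left strictly dominates Right.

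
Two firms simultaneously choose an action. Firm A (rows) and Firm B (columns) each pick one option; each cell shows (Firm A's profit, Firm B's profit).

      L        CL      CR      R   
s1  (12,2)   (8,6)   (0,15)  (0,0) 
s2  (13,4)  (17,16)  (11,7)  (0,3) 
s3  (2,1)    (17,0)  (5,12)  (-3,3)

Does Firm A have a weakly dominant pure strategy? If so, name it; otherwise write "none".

s2 vs s1: L: 13>12, CL: 17>8, CR: 11>0, R: 0=0.
s2 vs s3: L: 13>2, CL: 17=17, CR: 11>5, R: 0>-3.
s2 is at least as good as every other strategy against every opponent action, so it is weakly dominant.

s2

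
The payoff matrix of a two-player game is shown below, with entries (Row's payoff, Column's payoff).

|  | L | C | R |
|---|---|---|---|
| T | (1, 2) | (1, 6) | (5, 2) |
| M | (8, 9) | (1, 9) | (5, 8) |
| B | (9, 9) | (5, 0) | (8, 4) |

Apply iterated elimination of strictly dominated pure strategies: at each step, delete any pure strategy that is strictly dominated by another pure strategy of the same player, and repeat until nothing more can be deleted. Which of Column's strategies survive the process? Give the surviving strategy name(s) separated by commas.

For Row, B strictly dominates T on the remaining columns (L: 9>1, C: 5>1, R: 8>5); eliminate T.
For Row, B strictly dominates M on the remaining columns (L: 9>8, C: 5>1, R: 8>5); eliminate M.
Column C is eliminated: L beats it against every remaining row (B: 9>0).
For Column, L strictly dominates R on the remaining rows (B: 9>4); eliminate R.
Among the remaining strategies, none is strictly dominated by another pure strategy of the same player, so the elimination stops.
Surviving strategies — Row: {B}; Column: {L}.

L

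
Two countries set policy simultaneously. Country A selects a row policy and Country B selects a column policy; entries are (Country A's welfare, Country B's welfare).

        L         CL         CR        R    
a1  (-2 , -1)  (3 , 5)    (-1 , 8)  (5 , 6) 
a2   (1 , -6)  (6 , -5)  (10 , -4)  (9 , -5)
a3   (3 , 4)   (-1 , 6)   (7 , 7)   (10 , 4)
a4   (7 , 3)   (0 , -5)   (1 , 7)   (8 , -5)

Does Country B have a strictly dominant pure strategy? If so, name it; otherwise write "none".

CR vs L: a1: 8>-1, a2: -4>-6, a3: 7>4, a4: 7>3.
CR vs CL: a1: 8>5, a2: -4>-5, a3: 7>6, a4: 7>-5.
CR vs R: a1: 8>6, a2: -4>-5, a3: 7>4, a4: 7>-5.
CR strictly beats every other strategy against every opponent action, so it is strictly dominant.

CR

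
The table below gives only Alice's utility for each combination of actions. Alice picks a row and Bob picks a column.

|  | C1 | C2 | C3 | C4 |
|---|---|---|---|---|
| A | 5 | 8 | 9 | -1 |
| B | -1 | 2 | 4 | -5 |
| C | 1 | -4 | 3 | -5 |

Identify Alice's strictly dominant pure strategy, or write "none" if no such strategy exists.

A

A vs B: C1: 5>-1, C2: 8>2, C3: 9>4, C4: -1>-5.
A vs C: C1: 5>1, C2: 8>-4, C3: 9>3, C4: -1>-5.
A strictly beats every other strategy against every opponent action, so it is strictly dominant.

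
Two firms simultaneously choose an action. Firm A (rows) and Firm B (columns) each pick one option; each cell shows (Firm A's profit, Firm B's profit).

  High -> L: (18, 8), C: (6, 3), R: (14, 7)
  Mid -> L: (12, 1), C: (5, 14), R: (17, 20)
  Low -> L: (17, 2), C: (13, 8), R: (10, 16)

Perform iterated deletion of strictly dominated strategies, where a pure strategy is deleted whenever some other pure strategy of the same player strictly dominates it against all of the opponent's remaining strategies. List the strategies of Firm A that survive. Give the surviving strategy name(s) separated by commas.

High, Mid

Firm B's strategy C is strictly dominated by R (High: 7>3, Mid: 20>14, Low: 16>8) and is removed.
Firm A's strategy Low is strictly dominated by High (L: 18>17, R: 14>10) and is removed.
Among the remaining strategies, none is strictly dominated by another pure strategy of the same player, so the elimination stops.
Surviving strategies — Firm A: {High, Mid}; Firm B: {L, R}.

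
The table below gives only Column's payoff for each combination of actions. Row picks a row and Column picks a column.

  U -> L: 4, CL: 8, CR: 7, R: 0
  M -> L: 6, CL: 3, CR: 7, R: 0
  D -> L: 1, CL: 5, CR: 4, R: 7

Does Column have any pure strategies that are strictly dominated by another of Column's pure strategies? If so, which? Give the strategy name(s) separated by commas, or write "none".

L is strictly dominated by CR (U: 7>4, M: 7>6, D: 4>1).
CL: no other strategy beats it everywhere (L at U (8>4); CR at U (8>7); R at U (8>0)).
CR: no other strategy beats it everywhere (L at U (7>4); CL at M (7>3); R at U (7>0)).
Nothing dominates R: L at D (7>1); CL at D (7>5); CR at D (7>4).

L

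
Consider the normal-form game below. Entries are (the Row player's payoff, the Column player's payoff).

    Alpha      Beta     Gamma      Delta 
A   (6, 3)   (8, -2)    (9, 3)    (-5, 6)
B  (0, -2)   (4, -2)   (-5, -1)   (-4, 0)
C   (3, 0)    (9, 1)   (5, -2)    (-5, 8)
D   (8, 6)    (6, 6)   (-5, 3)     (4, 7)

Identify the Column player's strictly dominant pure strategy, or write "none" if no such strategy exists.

Delta vs Alpha: A: 6>3, B: 0>-2, C: 8>0, D: 7>6.
Delta vs Beta: A: 6>-2, B: 0>-2, C: 8>1, D: 7>6.
Delta vs Gamma: A: 6>3, B: 0>-1, C: 8>-2, D: 7>3.
Delta strictly beats every other strategy against every opponent action, so it is strictly dominant.

Delta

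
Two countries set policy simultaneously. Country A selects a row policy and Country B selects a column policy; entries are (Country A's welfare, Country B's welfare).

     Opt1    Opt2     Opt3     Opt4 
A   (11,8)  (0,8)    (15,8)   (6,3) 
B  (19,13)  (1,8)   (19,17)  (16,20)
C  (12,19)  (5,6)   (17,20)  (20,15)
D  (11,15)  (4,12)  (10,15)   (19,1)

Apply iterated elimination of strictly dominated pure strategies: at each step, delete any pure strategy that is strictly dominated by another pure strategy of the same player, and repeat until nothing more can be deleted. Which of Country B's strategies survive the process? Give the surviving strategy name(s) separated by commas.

Row A is eliminated: B beats it against every remaining column (Opt1: 19>11, Opt2: 1>0, Opt3: 19>15, Opt4: 16>6).
Row D is eliminated: C beats it against every remaining column (Opt1: 12>11, Opt2: 5>4, Opt3: 17>10, Opt4: 20>19).
Column Opt1 is eliminated: Opt3 beats it against every remaining row (B: 17>13, C: 20>19).
For Country B, Opt3 strictly dominates Opt2 on the remaining rows (B: 17>8, C: 20>6); eliminate Opt2.
Among the remaining strategies, none is strictly dominated by another pure strategy of the same player, so the elimination stops.
Surviving strategies — Country A: {B, C}; Country B: {Opt3, Opt4}.

Opt3, Opt4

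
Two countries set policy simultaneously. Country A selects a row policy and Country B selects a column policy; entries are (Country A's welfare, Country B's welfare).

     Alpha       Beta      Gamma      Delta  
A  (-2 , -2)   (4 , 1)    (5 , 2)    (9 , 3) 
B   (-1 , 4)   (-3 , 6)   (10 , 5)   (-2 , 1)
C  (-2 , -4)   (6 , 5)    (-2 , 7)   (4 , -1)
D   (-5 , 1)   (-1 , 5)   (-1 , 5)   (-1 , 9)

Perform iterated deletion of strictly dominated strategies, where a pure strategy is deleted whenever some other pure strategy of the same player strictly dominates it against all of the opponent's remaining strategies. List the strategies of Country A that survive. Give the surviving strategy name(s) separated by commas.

A, B, C

Country A's strategy D is strictly dominated by A (Alpha: -2>-5, Beta: 4>-1, Gamma: 5>-1, Delta: 9>-1) and is removed.
For Country B, Beta strictly dominates Alpha on the remaining rows (A: 1>-2, B: 6>4, C: 5>-4); eliminate Alpha.
Among the remaining strategies, none is strictly dominated by another pure strategy of the same player, so the elimination stops.
Surviving strategies — Country A: {A, B, C}; Country B: {Beta, Gamma, Delta}.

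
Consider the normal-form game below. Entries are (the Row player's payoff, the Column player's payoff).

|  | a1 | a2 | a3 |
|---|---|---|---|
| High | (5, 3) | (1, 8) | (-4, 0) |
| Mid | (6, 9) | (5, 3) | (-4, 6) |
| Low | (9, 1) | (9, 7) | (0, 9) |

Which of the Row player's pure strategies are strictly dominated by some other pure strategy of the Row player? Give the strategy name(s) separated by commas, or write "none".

High: dominated, since Low does at least as well everywhere (a1: 9>5, a2: 9>1, a3: 0>-4).
Mid is strictly dominated by Low (a1: 9>6, a2: 9>5, a3: 0>-4).
Low: no other strategy beats it everywhere (High at a1 (9>5); Mid at a1 (9>6)).

High, Mid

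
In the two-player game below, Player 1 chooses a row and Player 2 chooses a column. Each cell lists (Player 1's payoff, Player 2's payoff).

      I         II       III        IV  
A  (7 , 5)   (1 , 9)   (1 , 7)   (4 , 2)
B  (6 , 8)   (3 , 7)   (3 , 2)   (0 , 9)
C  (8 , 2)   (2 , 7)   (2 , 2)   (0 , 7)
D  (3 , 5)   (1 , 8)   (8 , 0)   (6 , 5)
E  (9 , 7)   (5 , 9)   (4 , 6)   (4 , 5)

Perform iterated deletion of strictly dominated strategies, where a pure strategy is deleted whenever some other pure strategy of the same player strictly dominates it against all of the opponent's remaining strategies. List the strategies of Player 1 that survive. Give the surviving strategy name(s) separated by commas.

For Player 1, E strictly dominates B on the remaining columns (I: 9>6, II: 5>3, III: 4>3, IV: 4>0); eliminate B.
Player 1's strategy C is strictly dominated by E (I: 9>8, II: 5>2, III: 4>2, IV: 4>0) and is removed.
Column I is eliminated: II beats it against every remaining row (A: 9>5, D: 8>5, E: 9>7).
Player 2's strategy III is strictly dominated by II (A: 9>7, D: 8>0, E: 9>6) and is removed.
Player 2's strategy IV is strictly dominated by II (A: 9>2, D: 8>5, E: 9>5) and is removed.
For Player 1, E strictly dominates A on the remaining columns (II: 5>1); eliminate A.
Player 1's strategy D is strictly dominated by E (II: 5>1) and is removed.
Among the remaining strategies, none is strictly dominated by another pure strategy of the same player, so the elimination stops.
Surviving strategies — Player 1: {E}; Player 2: {II}.

E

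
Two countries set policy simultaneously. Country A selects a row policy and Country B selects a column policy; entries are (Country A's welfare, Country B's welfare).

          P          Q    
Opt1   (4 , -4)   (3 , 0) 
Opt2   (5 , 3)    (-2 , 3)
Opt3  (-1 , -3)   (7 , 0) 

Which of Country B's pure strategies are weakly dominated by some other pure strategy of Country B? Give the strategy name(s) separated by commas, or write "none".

P is weakly dominated by Q (Opt1: 0>-4, Opt2: 3=3, Opt3: 0>-3).
Q: no other strategy beats it everywhere (P at Opt1 (0>-4)).

P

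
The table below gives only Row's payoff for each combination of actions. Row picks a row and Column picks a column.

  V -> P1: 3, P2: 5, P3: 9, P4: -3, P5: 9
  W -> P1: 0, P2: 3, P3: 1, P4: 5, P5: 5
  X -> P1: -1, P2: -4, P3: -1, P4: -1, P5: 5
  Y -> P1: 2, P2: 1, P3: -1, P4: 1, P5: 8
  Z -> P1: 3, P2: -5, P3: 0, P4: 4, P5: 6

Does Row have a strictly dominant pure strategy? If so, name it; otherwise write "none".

V fails to dominate W at P4 (-3<5).
W fails to dominate V at P1 (0<3).
X fails to dominate V at P1 (-1<3).
Y fails to dominate V at P1 (2<3).
Z fails to dominate V at P1 (3=3).
No single strategy dominates all the others.

none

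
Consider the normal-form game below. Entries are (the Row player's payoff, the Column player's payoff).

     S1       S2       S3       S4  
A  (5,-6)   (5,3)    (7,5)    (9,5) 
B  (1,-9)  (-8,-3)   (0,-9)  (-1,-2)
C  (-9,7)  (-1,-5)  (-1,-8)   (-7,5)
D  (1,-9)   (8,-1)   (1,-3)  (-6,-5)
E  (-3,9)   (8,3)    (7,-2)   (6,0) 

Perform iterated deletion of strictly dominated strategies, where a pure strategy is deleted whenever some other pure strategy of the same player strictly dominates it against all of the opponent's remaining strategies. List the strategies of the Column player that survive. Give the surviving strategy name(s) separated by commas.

S1, S2, S3, S4

Row B is eliminated: A beats it against every remaining column (S1: 5>1, S2: 5>-8, S3: 7>0, S4: 9>-1).
The Row player's strategy C is strictly dominated by A (S1: 5>-9, S2: 5>-1, S3: 7>-1, S4: 9>-7) and is removed.
Among the remaining strategies, none is strictly dominated by another pure strategy of the same player, so the elimination stops.
Surviving strategies — the Row player: {A, D, E}; the Column player: {S1, S2, S3, S4}.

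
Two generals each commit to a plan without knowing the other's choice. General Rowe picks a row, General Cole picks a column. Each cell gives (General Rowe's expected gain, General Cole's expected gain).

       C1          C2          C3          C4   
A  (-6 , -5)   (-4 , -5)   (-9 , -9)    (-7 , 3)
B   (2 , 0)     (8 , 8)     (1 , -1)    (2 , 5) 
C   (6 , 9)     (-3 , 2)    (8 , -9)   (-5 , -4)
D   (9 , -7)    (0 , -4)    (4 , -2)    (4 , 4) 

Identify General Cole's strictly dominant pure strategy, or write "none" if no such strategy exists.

none

C1 fails to dominate C2 at A (-5=-5).
C2 fails to dominate C1 at A (-5=-5).
C3 fails to dominate C1 at A (-9<-5).
C4 fails to dominate C1 at C (-4<9).
No single strategy dominates all the others.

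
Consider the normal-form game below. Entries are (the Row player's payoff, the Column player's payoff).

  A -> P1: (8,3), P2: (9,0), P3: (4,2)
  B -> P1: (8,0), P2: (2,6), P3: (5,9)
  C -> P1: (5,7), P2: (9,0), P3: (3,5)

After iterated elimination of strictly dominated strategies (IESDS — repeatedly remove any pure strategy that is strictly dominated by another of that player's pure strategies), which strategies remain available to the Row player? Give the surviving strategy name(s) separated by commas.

A, B

Column P2 is eliminated: P3 beats it against every remaining row (A: 2>0, B: 9>6, C: 5>0).
The Row player's strategy C is strictly dominated by A (P1: 8>5, P3: 4>3) and is removed.
Among the remaining strategies, none is strictly dominated by another pure strategy of the same player, so the elimination stops.
Surviving strategies — the Row player: {A, B}; the Column player: {P1, P3}.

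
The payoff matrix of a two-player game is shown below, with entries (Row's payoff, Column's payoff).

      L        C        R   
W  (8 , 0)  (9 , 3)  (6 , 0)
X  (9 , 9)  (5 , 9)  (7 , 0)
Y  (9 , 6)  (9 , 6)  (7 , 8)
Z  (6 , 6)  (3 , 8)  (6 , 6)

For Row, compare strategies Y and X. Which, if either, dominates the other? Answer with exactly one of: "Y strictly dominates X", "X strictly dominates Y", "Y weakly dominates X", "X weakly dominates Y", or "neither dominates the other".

Y weakly dominates X

Y's payoffs vs X's, by Column's action — L: 9=9, C: 9>5, R: 7=7.
Y is at least as good everywhere and strictly better somewhere (tied only at L, R), so Y weakly but not strictly dominates X.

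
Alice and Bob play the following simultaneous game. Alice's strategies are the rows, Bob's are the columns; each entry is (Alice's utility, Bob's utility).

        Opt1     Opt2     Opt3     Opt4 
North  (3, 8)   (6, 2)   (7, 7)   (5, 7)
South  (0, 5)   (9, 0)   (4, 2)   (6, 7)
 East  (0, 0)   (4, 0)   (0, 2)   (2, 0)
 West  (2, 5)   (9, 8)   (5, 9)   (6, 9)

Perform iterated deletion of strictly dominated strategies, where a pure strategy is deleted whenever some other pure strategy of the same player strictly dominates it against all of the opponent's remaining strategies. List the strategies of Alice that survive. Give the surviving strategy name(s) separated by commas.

Alice's strategy East is strictly dominated by North (Opt1: 3>0, Opt2: 6>4, Opt3: 7>0, Opt4: 5>2) and is removed.
For Bob, Opt3 strictly dominates Opt2 on the remaining rows (North: 7>2, South: 2>0, West: 9>8); eliminate Opt2.
Among the remaining strategies, none is strictly dominated by another pure strategy of the same player, so the elimination stops.
Surviving strategies — Alice: {North, South, West}; Bob: {Opt1, Opt3, Opt4}.

North, South, West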